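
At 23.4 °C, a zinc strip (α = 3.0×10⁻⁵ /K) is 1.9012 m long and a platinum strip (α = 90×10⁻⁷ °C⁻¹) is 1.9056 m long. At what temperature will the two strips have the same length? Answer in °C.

T = 133.7 °C

L₁(1 + α₁ΔT) = L₂(1 + α₂ΔT) ⇒ ΔT = (L₂ − L₁)/(α₁L₁ − α₂L₂)
L₂ − L₁ = 1.9056 − 1.9012 = 4.40×10⁻³ m
α₁L₁ − α₂L₂ = 3.0×10⁻⁵×1.9012 − 90×10⁻⁷×1.9056 = 3.98856×10⁻⁵ m/K
ΔT = 4.40×10⁻³ / 3.98856×10⁻⁵ = 110.316 K
T = 23.4 + 110.316 = 133.716 °C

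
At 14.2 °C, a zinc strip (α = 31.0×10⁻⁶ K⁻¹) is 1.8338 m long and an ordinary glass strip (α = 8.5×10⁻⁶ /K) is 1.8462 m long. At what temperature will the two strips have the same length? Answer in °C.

T = 315.5 °C

L₁(1 + α₁ΔT) = L₂(1 + α₂ΔT) ⇒ ΔT = (L₂ − L₁)/(α₁L₁ − α₂L₂)
L₂ − L₁ = 1.8462 − 1.8338 = 1.24×10⁻² m
α₁L₁ − α₂L₂ = 31.0×10⁻⁶×1.8338 − 8.5×10⁻⁶×1.8462 = 4.11551×10⁻⁵ m/K
ΔT = 1.24×10⁻² / 4.11551×10⁻⁵ = 301.299 K
T = 14.2 + 301.299 = 315.499 °C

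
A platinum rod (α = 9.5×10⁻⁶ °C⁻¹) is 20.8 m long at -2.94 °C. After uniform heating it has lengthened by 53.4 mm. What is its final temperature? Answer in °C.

T = 267 °C

ΔL = αL₀ΔT ⇒ ΔT = ΔL / (αL₀)
ΔT = 53.4×10⁻³ m / (9.5×10⁻⁶ × 20.8 m) = 270.24 K
T = -2.94 + 270.24 = 267.30 °C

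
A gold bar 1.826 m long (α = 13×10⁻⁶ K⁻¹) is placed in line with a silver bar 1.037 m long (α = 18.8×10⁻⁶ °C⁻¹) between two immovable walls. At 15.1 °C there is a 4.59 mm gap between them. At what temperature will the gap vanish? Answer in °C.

T = 121 °C

Gap closes when ΔL₁ + ΔL₂ = 4.59 mm = 4.59×10⁻³ m
(α₁L₁ + α₂L₂)ΔT = g
α₁L₁ + α₂L₂ = 13×10⁻⁶×1.826 + 18.8×10⁻⁶×1.037 = 4.32336×10⁻⁵ m/K
ΔT = 4.59×10⁻³ / 4.32336×10⁻⁵ = 106.17 K
T = 15.1 + 106.17 = 121.27 °C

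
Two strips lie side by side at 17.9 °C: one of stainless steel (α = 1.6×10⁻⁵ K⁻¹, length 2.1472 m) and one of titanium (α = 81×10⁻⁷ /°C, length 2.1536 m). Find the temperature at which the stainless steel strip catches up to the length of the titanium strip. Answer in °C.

L₁(1 + α₁ΔT) = L₂(1 + α₂ΔT) ⇒ ΔT = (L₂ − L₁)/(α₁L₁ − α₂L₂)
L₂ − L₁ = 2.1536 − 2.1472 = 6.40×10⁻³ m
α₁L₁ − α₂L₂ = 1.6×10⁻⁵×2.1472 − 81×10⁻⁷×2.1536 = 1.691104×10⁻⁵ m/K
ΔT = 6.40×10⁻³ / 1.691104×10⁻⁵ = 378.451 K
T = 17.9 + 378.451 = 396.351 °C

T = 396.4 °C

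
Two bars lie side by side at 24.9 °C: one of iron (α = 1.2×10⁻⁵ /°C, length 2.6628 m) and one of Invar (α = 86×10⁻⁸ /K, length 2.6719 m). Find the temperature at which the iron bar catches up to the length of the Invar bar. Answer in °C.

L₁(1 + α₁ΔT) = L₂(1 + α₂ΔT) ⇒ ΔT = (L₂ − L₁)/(α₁L₁ − α₂L₂)
L₂ − L₁ = 2.6719 − 2.6628 = 9.10×10⁻³ m
α₁L₁ − α₂L₂ = 1.2×10⁻⁵×2.6628 − 86×10⁻⁸×2.6719 = 2.9655766×10⁻⁵ m/K
ΔT = 9.10×10⁻³ / 2.9655766×10⁻⁵ = 306.854 K
T = 24.9 + 306.854 = 331.754 °C

T = 331.8 °C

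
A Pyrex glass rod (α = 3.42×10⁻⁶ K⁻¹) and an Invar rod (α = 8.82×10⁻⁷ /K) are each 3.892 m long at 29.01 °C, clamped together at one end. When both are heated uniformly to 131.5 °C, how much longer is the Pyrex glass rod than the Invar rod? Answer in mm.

1.01 mm

ΔT = 102.49 K
Pyrex glass: ΔL = 3.42×10⁻⁶ × 3.892 m × 102.49 = 1.3642×10⁻³ m = 1.3642 mm
Invar: ΔL = 8.82×10⁻⁷ × 3.892 m × 102.49 = 3.5182×10⁻⁴ m = 0.35182 mm
difference = 1.3642 − 0.35182 = 1.01238 mm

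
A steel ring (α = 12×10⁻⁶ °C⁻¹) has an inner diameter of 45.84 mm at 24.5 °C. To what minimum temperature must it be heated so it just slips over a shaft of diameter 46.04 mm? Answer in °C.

Required Δd = 46.04 − 45.84 = 0.20 mm
Δd = αd₀ΔT ⇒ ΔT = Δd/(αd₀) = 0.20 / (12×10⁻⁶ × 45.84) = 363.58 K
T_min = 24.5 + 363.58 = 388.08 °C

T = 388 °C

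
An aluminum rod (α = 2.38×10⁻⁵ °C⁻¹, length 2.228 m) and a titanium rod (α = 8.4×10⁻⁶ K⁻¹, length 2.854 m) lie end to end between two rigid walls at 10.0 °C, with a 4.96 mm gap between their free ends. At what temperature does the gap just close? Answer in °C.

T = 74.4 °C

Gap closes when ΔL₁ + ΔL₂ = 4.96 mm = 4.96×10⁻³ m
(α₁L₁ + α₂L₂)ΔT = g
α₁L₁ + α₂L₂ = 2.38×10⁻⁵×2.228 + 8.4×10⁻⁶×2.854 = 7.70×10⁻⁵ m/K
ΔT = 4.96×10⁻³ / 7.70×10⁻⁵ = 64.416 K
T = 10.0 + 64.416 = 74.416 °C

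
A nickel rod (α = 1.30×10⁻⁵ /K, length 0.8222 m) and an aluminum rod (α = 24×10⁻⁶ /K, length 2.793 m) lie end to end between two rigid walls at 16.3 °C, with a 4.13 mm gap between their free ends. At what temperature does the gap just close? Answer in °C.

α₁L₁ = 1.06886×10⁻⁵ m/K, α₂L₂ = 6.7032×10⁻⁵ m/K → total 7.77206×10⁻⁵ m/K
ΔT = g/(α₁L₁+α₂L₂) = 4.13×10⁻³ / 7.77206×10⁻⁵ = 53.139 K
T = 16.3 + 53.139 = 69.439 °C

T = 69.4 °C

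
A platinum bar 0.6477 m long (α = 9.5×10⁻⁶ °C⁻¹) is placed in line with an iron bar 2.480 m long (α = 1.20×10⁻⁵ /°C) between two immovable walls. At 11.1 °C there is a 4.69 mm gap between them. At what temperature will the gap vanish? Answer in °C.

Gap closes when ΔL₁ + ΔL₂ = 4.69 mm = 4.69×10⁻³ m
(α₁L₁ + α₂L₂)ΔT = g
α₁L₁ + α₂L₂ = 9.5×10⁻⁶×0.6477 + 1.20×10⁻⁵×2.480 = 3.591315×10⁻⁵ m/K
ΔT = 4.69×10⁻³ / 3.591315×10⁻⁵ = 130.59 K
T = 11.1 + 130.59 = 141.69 °C

T = 142 °C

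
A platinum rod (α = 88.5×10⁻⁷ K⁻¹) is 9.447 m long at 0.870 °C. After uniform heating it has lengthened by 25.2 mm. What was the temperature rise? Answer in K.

ΔT = 301 K

ΔL = αL₀ΔT ⇒ ΔT = ΔL / (αL₀)
ΔT = 25.2×10⁻³ m / (88.5×10⁻⁷ × 9.447 m) = 301.41 K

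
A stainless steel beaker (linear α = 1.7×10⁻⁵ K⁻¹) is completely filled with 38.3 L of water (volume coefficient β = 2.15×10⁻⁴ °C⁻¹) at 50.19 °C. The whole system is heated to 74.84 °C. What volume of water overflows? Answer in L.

The beaker also expands: β_container ≈ 3α = 5.1×10⁻⁵ /K
Net overflow = V₀(β_liq − 3α_cont)ΔT
β − 3α = 2.15×10⁻⁴ − 5.1×10⁻⁵ = 1.64×10⁻⁴ /K; ΔT = 24.65 K
ΔV = 38.3 × 1.64×10⁻⁴ × 24.65 = 0.155 L

0.155 L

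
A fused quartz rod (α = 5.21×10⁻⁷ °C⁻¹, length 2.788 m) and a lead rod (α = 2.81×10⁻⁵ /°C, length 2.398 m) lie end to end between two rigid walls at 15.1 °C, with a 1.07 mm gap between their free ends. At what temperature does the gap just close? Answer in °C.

T = 30.6 °C

α₁L₁ = 1.452548×10⁻⁶ m/K, α₂L₂ = 6.73838×10⁻⁵ m/K → total 6.8836348×10⁻⁵ m/K
ΔT = g/(α₁L₁+α₂L₂) = 1.07×10⁻³ / 6.8836348×10⁻⁵ = 15.544 K
T = 15.1 + 15.544 = 30.644 °C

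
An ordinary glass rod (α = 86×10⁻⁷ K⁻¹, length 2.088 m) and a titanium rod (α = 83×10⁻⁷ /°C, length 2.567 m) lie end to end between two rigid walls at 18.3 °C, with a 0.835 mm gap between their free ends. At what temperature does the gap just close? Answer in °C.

T = 39.6 °C

α₁L₁ = 1.79568×10⁻⁵ m/K, α₂L₂ = 2.13061×10⁻⁵ m/K → total 3.92629×10⁻⁵ m/K
ΔT = g/(α₁L₁+α₂L₂) = 8.35×10⁻⁴ / 3.92629×10⁻⁵ = 21.267 K
T = 18.3 + 21.267 = 39.567 °C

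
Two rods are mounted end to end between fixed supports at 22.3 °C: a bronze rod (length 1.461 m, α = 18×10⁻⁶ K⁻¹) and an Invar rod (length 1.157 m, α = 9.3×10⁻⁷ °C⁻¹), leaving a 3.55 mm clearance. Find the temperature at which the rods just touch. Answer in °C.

α₁L₁ = 2.6298×10⁻⁵ m/K, α₂L₂ = 1.07601×10⁻⁶ m/K → total 2.737401×10⁻⁵ m/K
ΔT = g/(α₁L₁+α₂L₂) = 3.55×10⁻³ / 2.737401×10⁻⁵ = 129.69 K
T = 22.3 + 129.69 = 151.99 °C

T = 152 °C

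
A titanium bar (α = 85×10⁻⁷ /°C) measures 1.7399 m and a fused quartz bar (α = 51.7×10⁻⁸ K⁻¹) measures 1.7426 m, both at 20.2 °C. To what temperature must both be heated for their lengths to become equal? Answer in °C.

L₁(1 + α₁ΔT) = L₂(1 + α₂ΔT) ⇒ ΔT = (L₂ − L₁)/(α₁L₁ − α₂L₂)
L₂ − L₁ = 1.7426 − 1.7399 = 2.70×10⁻³ m
α₁L₁ − α₂L₂ = 85×10⁻⁷×1.7399 − 51.7×10⁻⁸×1.7426 = 1.38882258×10⁻⁵ m/K
ΔT = 2.70×10⁻³ / 1.38882258×10⁻⁵ = 194.409 K
T = 20.2 + 194.409 = 214.609 °C

T = 214.6 °C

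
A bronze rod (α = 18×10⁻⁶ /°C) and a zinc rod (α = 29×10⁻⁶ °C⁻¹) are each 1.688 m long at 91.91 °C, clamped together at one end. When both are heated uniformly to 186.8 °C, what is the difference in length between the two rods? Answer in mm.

1.76 mm

ΔT = 94.89 K
bronze: ΔL = 18×10⁻⁶ × 1.688 m × 94.89 = 2.8831×10⁻³ m = 2.8831 mm
zinc: ΔL = 29×10⁻⁶ × 1.688 m × 94.89 = 4.6451×10⁻³ m = 4.6451 mm
difference = 4.6451 − 2.8831 = 1.7620 mm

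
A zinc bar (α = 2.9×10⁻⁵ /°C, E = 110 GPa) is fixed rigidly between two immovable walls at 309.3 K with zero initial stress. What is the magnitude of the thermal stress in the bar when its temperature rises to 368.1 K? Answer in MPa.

σ = 188 MPa

Fully constrained: the free strain ε = αΔT is blocked, so σ = Eε = EαΔT.
|ΔT| = 58.8 K
σ = 110×10⁹ × 2.9×10⁻⁵ × 58.8 = 1.88×10⁸ Pa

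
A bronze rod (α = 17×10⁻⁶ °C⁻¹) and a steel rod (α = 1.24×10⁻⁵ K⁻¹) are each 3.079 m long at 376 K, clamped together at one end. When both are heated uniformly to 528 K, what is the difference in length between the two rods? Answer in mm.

ΔT = 152 K
bronze: ΔL = 17×10⁻⁶ × 3.079 m × 152 = 7.9561×10⁻³ m = 7.9561 mm
steel: ΔL = 1.24×10⁻⁵ × 3.079 m × 152 = 5.8033×10⁻³ m = 5.8033 mm
difference = 7.9561 − 5.8033 = 2.1528 mm

2.15 mm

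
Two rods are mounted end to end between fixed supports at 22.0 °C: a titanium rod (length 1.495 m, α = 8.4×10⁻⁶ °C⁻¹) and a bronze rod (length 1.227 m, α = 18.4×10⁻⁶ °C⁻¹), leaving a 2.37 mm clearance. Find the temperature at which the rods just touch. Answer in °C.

T = 89.5 °C

α₁L₁ = 1.2558×10⁻⁵ m/K, α₂L₂ = 2.25768×10⁻⁵ m/K → total 3.51348×10⁻⁵ m/K
ΔT = g/(α₁L₁+α₂L₂) = 2.37×10⁻³ / 3.51348×10⁻⁵ = 67.454 K
T = 22.0 + 67.454 = 89.454 °C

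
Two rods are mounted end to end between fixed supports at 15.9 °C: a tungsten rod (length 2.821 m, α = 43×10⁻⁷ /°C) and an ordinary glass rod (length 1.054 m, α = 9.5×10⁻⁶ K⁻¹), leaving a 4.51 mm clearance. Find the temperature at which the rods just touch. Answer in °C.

α₁L₁ = 1.21303×10⁻⁵ m/K, α₂L₂ = 1.0013×10⁻⁵ m/K → total 2.21433×10⁻⁵ m/K
ΔT = g/(α₁L₁+α₂L₂) = 4.51×10⁻³ / 2.21433×10⁻⁵ = 203.67 K
T = 15.9 + 203.67 = 219.57 °C

T = 220 °C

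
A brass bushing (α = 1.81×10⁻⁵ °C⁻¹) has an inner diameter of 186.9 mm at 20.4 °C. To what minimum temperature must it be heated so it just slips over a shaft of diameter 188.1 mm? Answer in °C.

T = 375 °C

Required Δd = 188.1 − 186.9 = 1.2 mm
Δd = αd₀ΔT ⇒ ΔT = Δd/(αd₀) = 1.2 / (1.81×10⁻⁵ × 186.9) = 354.73 K
T_min = 20.4 + 354.73 = 375.13 °C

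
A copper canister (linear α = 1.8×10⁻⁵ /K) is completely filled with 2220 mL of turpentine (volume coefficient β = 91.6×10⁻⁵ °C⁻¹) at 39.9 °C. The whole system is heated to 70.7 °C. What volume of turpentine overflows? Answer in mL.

The canister also expands: β_container ≈ 3α = 5.4×10⁻⁵ /K
Net overflow = V₀(β_liq − 3α_cont)ΔT
β − 3α = 9.16×10⁻⁴ − 5.4×10⁻⁵ = 8.62×10⁻⁴ /K; ΔT = 30.8 K
ΔV = 2220 × 8.62×10⁻⁴ × 30.8 = 58.9 mL

58.9 mL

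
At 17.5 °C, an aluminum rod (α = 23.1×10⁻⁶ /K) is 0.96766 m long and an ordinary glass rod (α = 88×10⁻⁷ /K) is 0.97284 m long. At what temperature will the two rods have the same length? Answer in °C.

T = 393.1 °C

L₁(1 + α₁ΔT) = L₂(1 + α₂ΔT) ⇒ ΔT = (L₂ − L₁)/(α₁L₁ − α₂L₂)
L₂ − L₁ = 0.97284 − 0.96766 = 5.18×10⁻³ m
α₁L₁ − α₂L₂ = 23.1×10⁻⁶×0.96766 − 88×10⁻⁷×0.97284 = 1.3791954×10⁻⁵ m/K
ΔT = 5.18×10⁻³ / 1.3791954×10⁻⁵ = 375.581 K
T = 17.5 + 375.581 = 393.081 °C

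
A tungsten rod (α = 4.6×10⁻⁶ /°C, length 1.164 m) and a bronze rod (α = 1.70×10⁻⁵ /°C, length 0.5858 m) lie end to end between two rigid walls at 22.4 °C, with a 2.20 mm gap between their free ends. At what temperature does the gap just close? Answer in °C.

Gap closes when ΔL₁ + ΔL₂ = 2.20 mm = 2.20×10⁻³ m
(α₁L₁ + α₂L₂)ΔT = g
α₁L₁ + α₂L₂ = 4.6×10⁻⁶×1.164 + 1.70×10⁻⁵×0.5858 = 1.5313×10⁻⁵ m/K
ΔT = 2.20×10⁻³ / 1.5313×10⁻⁵ = 143.67 K
T = 22.4 + 143.67 = 166.07 °C

T = 166 °C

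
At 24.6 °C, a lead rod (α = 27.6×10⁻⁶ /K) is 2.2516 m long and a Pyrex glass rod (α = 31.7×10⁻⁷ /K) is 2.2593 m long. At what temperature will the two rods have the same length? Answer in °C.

L₁(1 + α₁ΔT) = L₂(1 + α₂ΔT) ⇒ ΔT = (L₂ − L₁)/(α₁L₁ − α₂L₂)
L₂ − L₁ = 2.2593 − 2.2516 = 7.70×10⁻³ m
α₁L₁ − α₂L₂ = 27.6×10⁻⁶×2.2516 − 31.7×10⁻⁷×2.2593 = 5.4982179×10⁻⁵ m/K
ΔT = 7.70×10⁻³ / 5.4982179×10⁻⁵ = 140.045 K
T = 24.6 + 140.045 = 164.645 °C

T = 164.6 °C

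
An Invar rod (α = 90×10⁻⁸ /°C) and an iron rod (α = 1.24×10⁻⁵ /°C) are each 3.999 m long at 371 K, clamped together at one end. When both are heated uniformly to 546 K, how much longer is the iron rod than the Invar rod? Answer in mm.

8.05 mm

ΔT = 175 K
Invar: ΔL = 90×10⁻⁸ × 3.999 m × 175 = 6.2984×10⁻⁴ m = 0.62984 mm
iron: ΔL = 1.24×10⁻⁵ × 3.999 m × 175 = 8.6778×10⁻³ m = 8.6778 mm
difference = 8.6778 − 0.62984 = 8.04796 mm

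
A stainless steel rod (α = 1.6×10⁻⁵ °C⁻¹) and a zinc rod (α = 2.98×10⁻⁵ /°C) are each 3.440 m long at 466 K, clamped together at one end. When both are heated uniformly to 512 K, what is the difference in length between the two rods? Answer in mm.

ΔT = 46 K
stainless steel: ΔL = 1.6×10⁻⁵ × 3.440 m × 46 = 2.5318×10⁻³ m = 2.5318 mm
zinc: ΔL = 2.98×10⁻⁵ × 3.440 m × 46 = 4.7156×10⁻³ m = 4.7156 mm
difference = 4.7156 − 2.5318 = 2.1838 mm

2.18 mm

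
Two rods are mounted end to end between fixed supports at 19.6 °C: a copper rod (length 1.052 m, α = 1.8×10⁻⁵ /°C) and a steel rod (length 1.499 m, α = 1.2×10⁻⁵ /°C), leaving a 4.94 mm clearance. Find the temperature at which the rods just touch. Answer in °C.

α₁L₁ = 1.8936×10⁻⁵ m/K, α₂L₂ = 1.7988×10⁻⁵ m/K → total 3.6924×10⁻⁵ m/K
ΔT = g/(α₁L₁+α₂L₂) = 4.94×10⁻³ / 3.6924×10⁻⁵ = 133.79 K
T = 19.6 + 133.79 = 153.39 °C

T = 153 °C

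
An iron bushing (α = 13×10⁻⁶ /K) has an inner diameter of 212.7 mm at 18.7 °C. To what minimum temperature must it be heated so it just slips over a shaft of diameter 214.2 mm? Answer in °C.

Required Δd = 214.2 − 212.7 = 1.5 mm
Δd = αd₀ΔT ⇒ ΔT = Δd/(αd₀) = 1.5 / (13×10⁻⁶ × 212.7) = 542.48 K
T_min = 18.7 + 542.48 = 561.18 °C

T = 561 °C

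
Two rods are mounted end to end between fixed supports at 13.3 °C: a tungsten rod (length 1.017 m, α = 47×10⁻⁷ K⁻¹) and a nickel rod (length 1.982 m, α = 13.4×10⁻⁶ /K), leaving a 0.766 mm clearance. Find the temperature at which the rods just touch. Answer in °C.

T = 37.7 °C

Gap closes when ΔL₁ + ΔL₂ = 0.766 mm = 7.66×10⁻⁴ m
(α₁L₁ + α₂L₂)ΔT = g
α₁L₁ + α₂L₂ = 47×10⁻⁷×1.017 + 13.4×10⁻⁶×1.982 = 3.13387×10⁻⁵ m/K
ΔT = 7.66×10⁻⁴ / 3.13387×10⁻⁵ = 24.443 K
T = 13.3 + 24.443 = 37.743 °C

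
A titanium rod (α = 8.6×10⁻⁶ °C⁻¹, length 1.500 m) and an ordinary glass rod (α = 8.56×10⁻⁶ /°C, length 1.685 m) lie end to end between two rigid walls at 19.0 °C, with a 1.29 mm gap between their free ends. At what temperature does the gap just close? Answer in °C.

T = 66.2 °C

Gap closes when ΔL₁ + ΔL₂ = 1.29 mm = 1.29×10⁻³ m
(α₁L₁ + α₂L₂)ΔT = g
α₁L₁ + α₂L₂ = 8.6×10⁻⁶×1.500 + 8.56×10⁻⁶×1.685 = 2.73236×10⁻⁵ m/K
ΔT = 1.29×10⁻³ / 2.73236×10⁻⁵ = 47.212 K
T = 19.0 + 47.212 = 66.212 °C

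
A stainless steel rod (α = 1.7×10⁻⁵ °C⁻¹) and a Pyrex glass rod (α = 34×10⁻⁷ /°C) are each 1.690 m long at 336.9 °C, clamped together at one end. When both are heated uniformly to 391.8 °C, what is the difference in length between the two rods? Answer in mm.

ΔT = 54.9 K
stainless steel: ΔL = 1.7×10⁻⁵ × 1.690 m × 54.9 = 1.5773×10⁻³ m = 1.5773 mm
Pyrex glass: ΔL = 34×10⁻⁷ × 1.690 m × 54.9 = 3.1546×10⁻⁴ m = 0.31546 mm
difference = 1.5773 − 0.31546 = 1.26184 mm

1.26 mm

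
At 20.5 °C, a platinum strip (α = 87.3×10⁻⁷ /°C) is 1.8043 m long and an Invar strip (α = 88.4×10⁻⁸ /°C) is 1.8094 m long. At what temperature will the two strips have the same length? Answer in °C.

Equal length when α₁L₁ΔT − α₂L₂ΔT = L₂ − L₁ = 5.10×10⁻³ m
α₁L₁ = 1.5751539×10⁻⁵, α₂L₂ = 1.5995096×10⁻⁶ → Δ(αL) = 1.41520294×10⁻⁵ m/K
ΔT = 5.10×10⁻³ / 1.41520294×10⁻⁵ = 360.372 K, so T = 20.5 + 360.372 = 380.872 °C

T = 380.9 °C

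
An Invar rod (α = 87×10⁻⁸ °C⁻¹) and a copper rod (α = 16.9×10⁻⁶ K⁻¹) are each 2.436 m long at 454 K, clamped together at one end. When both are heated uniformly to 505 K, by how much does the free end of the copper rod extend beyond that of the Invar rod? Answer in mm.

1.99 mm

ΔT = 51 K
Invar: ΔL = 87×10⁻⁸ × 2.436 m × 51 = 1.0809×10⁻⁴ m = 0.10809 mm
copper: ΔL = 16.9×10⁻⁶ × 2.436 m × 51 = 2.0996×10⁻³ m = 2.0996 mm
difference = 2.0996 − 0.10809 = 1.99151 mm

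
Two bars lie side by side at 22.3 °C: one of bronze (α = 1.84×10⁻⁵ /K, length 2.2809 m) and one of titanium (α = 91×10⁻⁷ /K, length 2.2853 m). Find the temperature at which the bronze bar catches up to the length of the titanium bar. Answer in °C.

T = 230.1 °C

L₁(1 + α₁ΔT) = L₂(1 + α₂ΔT) ⇒ ΔT = (L₂ − L₁)/(α₁L₁ − α₂L₂)
L₂ − L₁ = 2.2853 − 2.2809 = 4.40×10⁻³ m
α₁L₁ − α₂L₂ = 1.84×10⁻⁵×2.2809 − 91×10⁻⁷×2.2853 = 2.117233×10⁻⁵ m/K
ΔT = 4.40×10⁻³ / 2.117233×10⁻⁵ = 207.818 K
T = 22.3 + 207.818 = 230.118 °C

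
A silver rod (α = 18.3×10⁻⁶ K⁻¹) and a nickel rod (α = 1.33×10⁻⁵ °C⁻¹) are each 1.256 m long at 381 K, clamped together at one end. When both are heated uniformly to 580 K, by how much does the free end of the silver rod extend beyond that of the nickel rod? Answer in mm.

ΔT = 199 K
silver: ΔL = 18.3×10⁻⁶ × 1.256 m × 199 = 4.5740×10⁻³ m = 4.5740 mm
nickel: ΔL = 1.33×10⁻⁵ × 1.256 m × 199 = 3.3243×10⁻³ m = 3.3243 mm
difference = 4.5740 − 3.3243 = 1.2497 mm

1.25 mm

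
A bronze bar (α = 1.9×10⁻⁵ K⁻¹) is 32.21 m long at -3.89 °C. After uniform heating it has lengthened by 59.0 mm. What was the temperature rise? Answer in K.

ΔL = αL₀ΔT ⇒ ΔT = ΔL / (αL₀)
ΔT = 59.0×10⁻³ m / (1.9×10⁻⁵ × 32.21 m) = 96.407 K

ΔT = 96.4 K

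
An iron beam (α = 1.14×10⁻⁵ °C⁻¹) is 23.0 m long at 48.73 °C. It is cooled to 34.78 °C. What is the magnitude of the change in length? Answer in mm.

ΔL = 3.66 mm

|ΔT| = |34.78 − 48.73| = 13.95 K
ΔL = αL₀ΔT = (1.14×10⁻⁵)(23.0)(13.95) = 3.66×10⁻³ m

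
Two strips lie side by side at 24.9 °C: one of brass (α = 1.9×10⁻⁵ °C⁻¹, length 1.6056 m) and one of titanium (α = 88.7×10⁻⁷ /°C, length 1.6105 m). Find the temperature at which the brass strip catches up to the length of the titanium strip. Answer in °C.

T = 327.0 °C

L₁(1 + α₁ΔT) = L₂(1 + α₂ΔT) ⇒ ΔT = (L₂ − L₁)/(α₁L₁ − α₂L₂)
L₂ − L₁ = 1.6105 − 1.6056 = 4.90×10⁻³ m
α₁L₁ − α₂L₂ = 1.9×10⁻⁵×1.6056 − 88.7×10⁻⁷×1.6105 = 1.6221265×10⁻⁵ m/K
ΔT = 4.90×10⁻³ / 1.6221265×10⁻⁵ = 302.073 K
T = 24.9 + 302.073 = 326.973 °C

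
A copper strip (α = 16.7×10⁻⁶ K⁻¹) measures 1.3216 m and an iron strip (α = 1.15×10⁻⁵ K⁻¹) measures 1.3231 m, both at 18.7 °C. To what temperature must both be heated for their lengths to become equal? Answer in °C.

Equal length when α₁L₁ΔT − α₂L₂ΔT = L₂ − L₁ = 1.50×10⁻³ m
α₁L₁ = 2.207072×10⁻⁵, α₂L₂ = 1.521565×10⁻⁵ → Δ(αL) = 6.85507×10⁻⁶ m/K
ΔT = 1.50×10⁻³ / 6.85507×10⁻⁶ = 218.816 K, so T = 18.7 + 218.816 = 237.516 °C

T = 237.5 °C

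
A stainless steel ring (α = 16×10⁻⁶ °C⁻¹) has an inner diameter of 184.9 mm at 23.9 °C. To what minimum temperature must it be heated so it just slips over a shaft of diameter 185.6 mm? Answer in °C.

T = 261 °C

Required Δd = 185.6 − 184.9 = 0.7 mm
Δd = αd₀ΔT ⇒ ΔT = Δd/(αd₀) = 0.7 / (16×10⁻⁶ × 184.9) = 236.61 K
T_min = 23.9 + 236.61 = 260.51 °C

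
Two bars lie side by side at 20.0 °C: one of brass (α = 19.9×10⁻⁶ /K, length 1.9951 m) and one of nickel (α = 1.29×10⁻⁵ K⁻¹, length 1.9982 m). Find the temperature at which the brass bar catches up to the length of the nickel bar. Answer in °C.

T = 242.6 °C

Equal length when α₁L₁ΔT − α₂L₂ΔT = L₂ − L₁ = 3.10×10⁻³ m
α₁L₁ = 3.970249×10⁻⁵, α₂L₂ = 2.577678×10⁻⁵ → Δ(αL) = 1.392571×10⁻⁵ m/K
ΔT = 3.10×10⁻³ / 1.392571×10⁻⁵ = 222.610 K, so T = 20.0 + 222.610 = 242.610 °C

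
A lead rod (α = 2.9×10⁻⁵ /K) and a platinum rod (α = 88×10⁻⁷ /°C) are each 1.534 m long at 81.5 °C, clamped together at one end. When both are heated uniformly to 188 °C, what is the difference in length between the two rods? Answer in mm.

3.30 mm

ΔT = 106.5 K
lead: ΔL = 2.9×10⁻⁵ × 1.534 m × 106.5 = 4.7378×10⁻³ m = 4.7378 mm
platinum: ΔL = 88×10⁻⁷ × 1.534 m × 106.5 = 1.4377×10⁻³ m = 1.4377 mm
difference = 4.7378 − 1.4377 = 3.3001 mm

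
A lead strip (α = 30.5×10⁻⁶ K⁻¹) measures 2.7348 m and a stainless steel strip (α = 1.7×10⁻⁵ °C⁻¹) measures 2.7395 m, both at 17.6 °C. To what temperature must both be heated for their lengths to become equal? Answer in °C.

T = 145.2 °C

Equal length when α₁L₁ΔT − α₂L₂ΔT = L₂ − L₁ = 4.70×10⁻³ m
α₁L₁ = 8.34114×10⁻⁵, α₂L₂ = 4.65715×10⁻⁵ → Δ(αL) = 3.68399×10⁻⁵ m/K
ΔT = 4.70×10⁻³ / 3.68399×10⁻⁵ = 127.579 K, so T = 17.6 + 127.579 = 145.179 °C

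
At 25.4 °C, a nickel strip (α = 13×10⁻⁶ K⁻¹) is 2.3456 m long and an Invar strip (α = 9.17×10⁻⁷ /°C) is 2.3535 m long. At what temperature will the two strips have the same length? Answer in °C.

T = 304.2 °C

L₁(1 + α₁ΔT) = L₂(1 + α₂ΔT) ⇒ ΔT = (L₂ − L₁)/(α₁L₁ − α₂L₂)
L₂ − L₁ = 2.3535 − 2.3456 = 7.90×10⁻³ m
α₁L₁ − α₂L₂ = 13×10⁻⁶×2.3456 − 9.17×10⁻⁷×2.3535 = 2.83346405×10⁻⁵ m/K
ΔT = 7.90×10⁻³ / 2.83346405×10⁻⁵ = 278.811 K
T = 25.4 + 278.811 = 304.211 °C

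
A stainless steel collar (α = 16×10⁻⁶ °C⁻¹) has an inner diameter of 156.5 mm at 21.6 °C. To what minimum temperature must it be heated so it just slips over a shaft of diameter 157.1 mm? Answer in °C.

T = 261 °C

Required Δd = 157.1 − 156.5 = 0.6 mm
Δd = αd₀ΔT ⇒ ΔT = Δd/(αd₀) = 0.6 / (16×10⁻⁶ × 156.5) = 239.62 K
T_min = 21.6 + 239.62 = 261.22 °C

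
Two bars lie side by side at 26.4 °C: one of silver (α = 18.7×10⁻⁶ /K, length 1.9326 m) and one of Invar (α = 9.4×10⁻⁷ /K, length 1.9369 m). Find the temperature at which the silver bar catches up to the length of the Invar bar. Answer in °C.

T = 151.7 °C

L₁(1 + α₁ΔT) = L₂(1 + α₂ΔT) ⇒ ΔT = (L₂ − L₁)/(α₁L₁ − α₂L₂)
L₂ − L₁ = 1.9369 − 1.9326 = 4.30×10⁻³ m
α₁L₁ − α₂L₂ = 18.7×10⁻⁶×1.9326 − 9.4×10⁻⁷×1.9369 = 3.4318934×10⁻⁵ m/K
ΔT = 4.30×10⁻³ / 3.4318934×10⁻⁵ = 125.295 K
T = 26.4 + 125.295 = 151.695 °C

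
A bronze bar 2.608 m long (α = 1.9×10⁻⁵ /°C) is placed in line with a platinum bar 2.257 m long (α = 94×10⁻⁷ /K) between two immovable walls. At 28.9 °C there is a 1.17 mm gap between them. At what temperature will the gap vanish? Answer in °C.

T = 45.4 °C

α₁L₁ = 4.9552×10⁻⁵ m/K, α₂L₂ = 2.12158×10⁻⁵ m/K → total 7.07678×10⁻⁵ m/K
ΔT = g/(α₁L₁+α₂L₂) = 1.17×10⁻³ / 7.07678×10⁻⁵ = 16.533 K
T = 28.9 + 16.533 = 45.433 °C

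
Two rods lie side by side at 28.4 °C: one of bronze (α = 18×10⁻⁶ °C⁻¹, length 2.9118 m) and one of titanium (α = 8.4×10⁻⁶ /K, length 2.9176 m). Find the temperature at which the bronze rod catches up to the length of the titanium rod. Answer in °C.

L₁(1 + α₁ΔT) = L₂(1 + α₂ΔT) ⇒ ΔT = (L₂ − L₁)/(α₁L₁ − α₂L₂)
L₂ − L₁ = 2.9176 − 2.9118 = 5.80×10⁻³ m
α₁L₁ − α₂L₂ = 18×10⁻⁶×2.9118 − 8.4×10⁻⁶×2.9176 = 2.790456×10⁻⁵ m/K
ΔT = 5.80×10⁻³ / 2.790456×10⁻⁵ = 207.851 K
T = 28.4 + 207.851 = 236.251 °C

T = 236.3 °C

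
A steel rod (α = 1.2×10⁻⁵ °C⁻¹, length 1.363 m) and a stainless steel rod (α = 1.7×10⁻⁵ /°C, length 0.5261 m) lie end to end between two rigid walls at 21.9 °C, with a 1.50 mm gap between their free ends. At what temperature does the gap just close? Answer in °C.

Gap closes when ΔL₁ + ΔL₂ = 1.50 mm = 1.50×10⁻³ m
(α₁L₁ + α₂L₂)ΔT = g
α₁L₁ + α₂L₂ = 1.2×10⁻⁵×1.363 + 1.7×10⁻⁵×0.5261 = 2.52997×10⁻⁵ m/K
ΔT = 1.50×10⁻³ / 2.52997×10⁻⁵ = 59.289 K
T = 21.9 + 59.289 = 81.189 °C

T = 81.2 °C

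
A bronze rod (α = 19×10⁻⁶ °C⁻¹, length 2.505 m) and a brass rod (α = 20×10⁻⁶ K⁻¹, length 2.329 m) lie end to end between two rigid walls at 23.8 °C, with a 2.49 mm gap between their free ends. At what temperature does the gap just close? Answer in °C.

T = 50.2 °C

Gap closes when ΔL₁ + ΔL₂ = 2.49 mm = 2.49×10⁻³ m
(α₁L₁ + α₂L₂)ΔT = g
α₁L₁ + α₂L₂ = 19×10⁻⁶×2.505 + 20×10⁻⁶×2.329 = 9.4175×10⁻⁵ m/K
ΔT = 2.49×10⁻³ / 9.4175×10⁻⁵ = 26.440 K
T = 23.8 + 26.440 = 50.240 °C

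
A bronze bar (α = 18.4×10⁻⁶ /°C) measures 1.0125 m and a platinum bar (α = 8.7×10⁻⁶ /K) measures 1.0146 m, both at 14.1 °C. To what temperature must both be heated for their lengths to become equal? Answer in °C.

T = 228.3 °C

L₁(1 + α₁ΔT) = L₂(1 + α₂ΔT) ⇒ ΔT = (L₂ − L₁)/(α₁L₁ − α₂L₂)
L₂ − L₁ = 1.0146 − 1.0125 = 2.10×10⁻³ m
α₁L₁ − α₂L₂ = 18.4×10⁻⁶×1.0125 − 8.7×10⁻⁶×1.0146 = 9.80298×10⁻⁶ m/K
ΔT = 2.10×10⁻³ / 9.80298×10⁻⁶ = 214.221 K
T = 14.1 + 214.221 = 228.321 °C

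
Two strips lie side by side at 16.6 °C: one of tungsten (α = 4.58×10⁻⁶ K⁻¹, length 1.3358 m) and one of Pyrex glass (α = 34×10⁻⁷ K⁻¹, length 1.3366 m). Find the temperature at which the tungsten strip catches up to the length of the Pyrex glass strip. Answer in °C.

L₁(1 + α₁ΔT) = L₂(1 + α₂ΔT) ⇒ ΔT = (L₂ − L₁)/(α₁L₁ − α₂L₂)
L₂ − L₁ = 1.3366 − 1.3358 = 8.00×10⁻⁴ m
α₁L₁ − α₂L₂ = 4.58×10⁻⁶×1.3358 − 34×10⁻⁷×1.3366 = 1.573524×10⁻⁶ m/K
ΔT = 8.00×10⁻⁴ / 1.573524×10⁻⁶ = 508.413 K
T = 16.6 + 508.413 = 525.013 °C

T = 525.0 °C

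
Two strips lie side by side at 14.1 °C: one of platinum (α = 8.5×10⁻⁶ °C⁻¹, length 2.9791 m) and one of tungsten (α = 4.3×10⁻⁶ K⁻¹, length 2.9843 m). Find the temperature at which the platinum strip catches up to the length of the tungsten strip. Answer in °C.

T = 430.4 °C

L₁(1 + α₁ΔT) = L₂(1 + α₂ΔT) ⇒ ΔT = (L₂ − L₁)/(α₁L₁ − α₂L₂)
L₂ − L₁ = 2.9843 − 2.9791 = 5.20×10⁻³ m
α₁L₁ − α₂L₂ = 8.5×10⁻⁶×2.9791 − 4.3×10⁻⁶×2.9843 = 1.248986×10⁻⁵ m/K
ΔT = 5.20×10⁻³ / 1.248986×10⁻⁵ = 416.338 K
T = 14.1 + 416.338 = 430.438 °C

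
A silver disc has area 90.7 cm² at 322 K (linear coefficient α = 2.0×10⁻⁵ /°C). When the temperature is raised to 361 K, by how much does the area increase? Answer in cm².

Area coefficient ≈ 2α; |ΔT| = 39 K
ΔA = 2αA₀ΔT = 2(2.0×10⁻⁵)(90.7)(39) = 0.141 cm²

ΔA = 0.141 cm²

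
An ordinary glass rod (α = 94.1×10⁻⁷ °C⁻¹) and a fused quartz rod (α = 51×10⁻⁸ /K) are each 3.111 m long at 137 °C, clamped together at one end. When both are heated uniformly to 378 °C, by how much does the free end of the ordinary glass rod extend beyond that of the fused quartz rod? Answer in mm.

6.67 mm

ΔT = 241 K
ordinary glass: ΔL = 94.1×10⁻⁷ × 3.111 m × 241 = 7.0552×10⁻³ m = 7.0552 mm
fused quartz: ΔL = 51×10⁻⁸ × 3.111 m × 241 = 3.8237×10⁻⁴ m = 0.38237 mm
difference = 7.0552 − 0.38237 = 6.67283 mm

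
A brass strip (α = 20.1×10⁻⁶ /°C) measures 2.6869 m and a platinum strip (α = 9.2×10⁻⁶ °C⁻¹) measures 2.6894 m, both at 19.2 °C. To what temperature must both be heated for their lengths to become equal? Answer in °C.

T = 104.6 °C

Equal length when α₁L₁ΔT − α₂L₂ΔT = L₂ − L₁ = 2.50×10⁻³ m
α₁L₁ = 5.400669×10⁻⁵, α₂L₂ = 2.474248×10⁻⁵ → Δ(αL) = 2.926421×10⁻⁵ m/K
ΔT = 2.50×10⁻³ / 2.926421×10⁻⁵ = 85.429 K, so T = 19.2 + 85.429 = 104.629 °C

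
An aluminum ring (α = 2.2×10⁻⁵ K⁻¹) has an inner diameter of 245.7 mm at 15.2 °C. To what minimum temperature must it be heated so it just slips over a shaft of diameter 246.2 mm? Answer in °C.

Required Δd = 246.2 − 245.7 = 0.5 mm
Δd = αd₀ΔT ⇒ ΔT = Δd/(αd₀) = 0.5 / (2.2×10⁻⁵ × 245.7) = 92.50 K
T_min = 15.2 + 92.50 = 107.70 °C

T = 108 °C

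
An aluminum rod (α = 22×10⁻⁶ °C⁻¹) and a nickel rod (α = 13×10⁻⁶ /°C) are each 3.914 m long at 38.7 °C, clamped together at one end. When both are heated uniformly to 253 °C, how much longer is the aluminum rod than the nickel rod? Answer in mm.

ΔT = 214.3 K
aluminum: ΔL = 22×10⁻⁶ × 3.914 m × 214.3 = 1.8453×10⁻² m = 18.453 mm
nickel: ΔL = 13×10⁻⁶ × 3.914 m × 214.3 = 1.0904×10⁻² m = 10.904 mm
difference = 18.453 − 10.904 = 7.549 mm

7.55 mm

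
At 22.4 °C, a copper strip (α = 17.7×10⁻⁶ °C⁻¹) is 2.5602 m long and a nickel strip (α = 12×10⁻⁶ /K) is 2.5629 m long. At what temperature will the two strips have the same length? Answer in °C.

T = 207.8 °C

L₁(1 + α₁ΔT) = L₂(1 + α₂ΔT) ⇒ ΔT = (L₂ − L₁)/(α₁L₁ − α₂L₂)
L₂ − L₁ = 2.5629 − 2.5602 = 2.70×10⁻³ m
α₁L₁ − α₂L₂ = 17.7×10⁻⁶×2.5602 − 12×10⁻⁶×2.5629 = 1.456074×10⁻⁵ m/K
ΔT = 2.70×10⁻³ / 1.456074×10⁻⁵ = 185.430 K
T = 22.4 + 185.430 = 207.830 °C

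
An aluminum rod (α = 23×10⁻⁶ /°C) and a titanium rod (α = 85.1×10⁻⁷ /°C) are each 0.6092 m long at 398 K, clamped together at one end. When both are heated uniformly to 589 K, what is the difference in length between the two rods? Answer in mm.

1.69 mm

ΔT = 191 K
aluminum: ΔL = 23×10⁻⁶ × 0.6092 m × 191 = 2.6762×10⁻³ m = 2.6762 mm
titanium: ΔL = 85.1×10⁻⁷ × 0.6092 m × 191 = 9.9020×10⁻⁴ m = 0.99020 mm
difference = 2.6762 − 0.99020 = 1.6860 mm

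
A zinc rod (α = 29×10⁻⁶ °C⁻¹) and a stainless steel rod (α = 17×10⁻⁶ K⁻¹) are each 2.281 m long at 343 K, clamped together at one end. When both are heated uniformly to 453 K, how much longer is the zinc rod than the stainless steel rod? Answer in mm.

3.01 mm

ΔT = 110 K
zinc: ΔL = 29×10⁻⁶ × 2.281 m × 110 = 7.2764×10⁻³ m = 7.2764 mm
stainless steel: ΔL = 17×10⁻⁶ × 2.281 m × 110 = 4.2655×10⁻³ m = 4.2655 mm
difference = 7.2764 − 4.2655 = 3.0109 mm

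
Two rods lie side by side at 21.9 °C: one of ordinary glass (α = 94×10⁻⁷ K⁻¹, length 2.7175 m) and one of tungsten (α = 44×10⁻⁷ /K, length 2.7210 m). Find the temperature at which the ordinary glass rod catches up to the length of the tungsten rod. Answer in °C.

L₁(1 + α₁ΔT) = L₂(1 + α₂ΔT) ⇒ ΔT = (L₂ − L₁)/(α₁L₁ − α₂L₂)
L₂ − L₁ = 2.7210 − 2.7175 = 3.50×10⁻³ m
α₁L₁ − α₂L₂ = 94×10⁻⁷×2.7175 − 44×10⁻⁷×2.7210 = 1.35721×10⁻⁵ m/K
ΔT = 3.50×10⁻³ / 1.35721×10⁻⁵ = 257.882 K
T = 21.9 + 257.882 = 279.782 °C

T = 279.8 °C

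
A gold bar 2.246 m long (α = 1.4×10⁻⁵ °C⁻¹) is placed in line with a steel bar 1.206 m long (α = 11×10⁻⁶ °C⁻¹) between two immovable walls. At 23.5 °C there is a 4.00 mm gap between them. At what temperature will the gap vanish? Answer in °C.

T = 113 °C

Gap closes when ΔL₁ + ΔL₂ = 4.00 mm = 4.00×10⁻³ m
(α₁L₁ + α₂L₂)ΔT = g
α₁L₁ + α₂L₂ = 1.4×10⁻⁵×2.246 + 11×10⁻⁶×1.206 = 4.471×10⁻⁵ m/K
ΔT = 4.00×10⁻³ / 4.471×10⁻⁵ = 89.47 K
T = 23.5 + 89.47 = 112.97 °C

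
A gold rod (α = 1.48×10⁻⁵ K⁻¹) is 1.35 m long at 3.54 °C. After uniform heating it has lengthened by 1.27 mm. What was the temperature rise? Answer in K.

ΔL = αL₀ΔT ⇒ ΔT = ΔL / (αL₀)
ΔT = 1.27×10⁻³ m / (1.48×10⁻⁵ × 1.35 m) = 63.564 K

ΔT = 63.6 K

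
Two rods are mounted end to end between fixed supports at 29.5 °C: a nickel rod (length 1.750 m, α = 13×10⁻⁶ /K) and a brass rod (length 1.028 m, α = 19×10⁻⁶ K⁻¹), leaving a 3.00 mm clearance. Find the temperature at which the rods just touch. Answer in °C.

α₁L₁ = 2.275×10⁻⁵ m/K, α₂L₂ = 1.9532×10⁻⁵ m/K → total 4.2282×10⁻⁵ m/K
ΔT = g/(α₁L₁+α₂L₂) = 3.00×10⁻³ / 4.2282×10⁻⁵ = 70.95 K
T = 29.5 + 70.95 = 100.45 °C

T = 100 °C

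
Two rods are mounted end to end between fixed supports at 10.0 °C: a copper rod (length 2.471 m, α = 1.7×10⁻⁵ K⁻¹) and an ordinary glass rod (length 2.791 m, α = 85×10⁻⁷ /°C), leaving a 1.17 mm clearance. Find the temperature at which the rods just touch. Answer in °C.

T = 27.8 °C

α₁L₁ = 4.2007×10⁻⁵ m/K, α₂L₂ = 2.37235×10⁻⁵ m/K → total 6.57305×10⁻⁵ m/K
ΔT = g/(α₁L₁+α₂L₂) = 1.17×10⁻³ / 6.57305×10⁻⁵ = 17.800 K
T = 10.0 + 17.800 = 27.800 °C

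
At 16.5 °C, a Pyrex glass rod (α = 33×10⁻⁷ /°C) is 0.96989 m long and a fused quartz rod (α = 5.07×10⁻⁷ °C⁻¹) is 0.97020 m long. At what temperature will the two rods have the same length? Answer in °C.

L₁(1 + α₁ΔT) = L₂(1 + α₂ΔT) ⇒ ΔT = (L₂ − L₁)/(α₁L₁ − α₂L₂)
L₂ − L₁ = 0.97020 − 0.96989 = 3.10×10⁻⁴ m
α₁L₁ − α₂L₂ = 33×10⁻⁷×0.96989 − 5.07×10⁻⁷×0.97020 = 2.7087456×10⁻⁶ m/K
ΔT = 3.10×10⁻⁴ / 2.7087456×10⁻⁶ = 114.444 K
T = 16.5 + 114.444 = 130.944 °C

T = 130.9 °C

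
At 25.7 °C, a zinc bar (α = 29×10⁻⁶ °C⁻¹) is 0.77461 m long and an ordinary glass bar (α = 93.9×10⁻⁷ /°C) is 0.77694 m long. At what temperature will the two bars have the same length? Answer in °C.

T = 179.3 °C

L₁(1 + α₁ΔT) = L₂(1 + α₂ΔT) ⇒ ΔT = (L₂ − L₁)/(α₁L₁ − α₂L₂)
L₂ − L₁ = 0.77694 − 0.77461 = 2.33×10⁻³ m
α₁L₁ − α₂L₂ = 29×10⁻⁶×0.77461 − 93.9×10⁻⁷×0.77694 = 1.51682234×10⁻⁵ m/K
ΔT = 2.33×10⁻³ / 1.51682234×10⁻⁵ = 153.611 K
T = 25.7 + 153.611 = 179.311 °C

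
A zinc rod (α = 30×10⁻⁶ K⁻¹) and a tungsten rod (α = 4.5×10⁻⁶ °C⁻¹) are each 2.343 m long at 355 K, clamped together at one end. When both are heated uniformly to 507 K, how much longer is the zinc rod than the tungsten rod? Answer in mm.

9.08 mm

ΔT = 152 K
zinc: ΔL = 30×10⁻⁶ × 2.343 m × 152 = 1.0684×10⁻² m = 10.684 mm
tungsten: ΔL = 4.5×10⁻⁶ × 2.343 m × 152 = 1.6026×10⁻³ m = 1.6026 mm
difference = 10.684 − 1.6026 = 9.0814 mm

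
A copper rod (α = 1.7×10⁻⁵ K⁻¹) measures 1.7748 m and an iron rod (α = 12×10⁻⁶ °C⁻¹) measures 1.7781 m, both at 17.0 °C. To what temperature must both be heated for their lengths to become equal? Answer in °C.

T = 390.5 °C

Equal length when α₁L₁ΔT − α₂L₂ΔT = L₂ − L₁ = 3.30×10⁻³ m
α₁L₁ = 3.01716×10⁻⁵, α₂L₂ = 2.13372×10⁻⁵ → Δ(αL) = 8.8344×10⁻⁶ m/K
ΔT = 3.30×10⁻³ / 8.8344×10⁻⁶ = 373.540 K, so T = 17.0 + 373.540 = 390.540 °C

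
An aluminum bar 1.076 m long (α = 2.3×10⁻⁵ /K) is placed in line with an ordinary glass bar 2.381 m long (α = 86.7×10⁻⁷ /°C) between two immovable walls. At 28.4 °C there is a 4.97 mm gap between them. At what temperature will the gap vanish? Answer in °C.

Gap closes when ΔL₁ + ΔL₂ = 4.97 mm = 4.97×10⁻³ m
(α₁L₁ + α₂L₂)ΔT = g
α₁L₁ + α₂L₂ = 2.3×10⁻⁵×1.076 + 86.7×10⁻⁷×2.381 = 4.539127×10⁻⁵ m/K
ΔT = 4.97×10⁻³ / 4.539127×10⁻⁵ = 109.49 K
T = 28.4 + 109.49 = 137.89 °C

T = 138 °C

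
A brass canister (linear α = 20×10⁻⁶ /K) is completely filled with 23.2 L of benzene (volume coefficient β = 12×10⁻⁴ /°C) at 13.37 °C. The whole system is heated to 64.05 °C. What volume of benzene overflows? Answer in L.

The canister also expands: β_container ≈ 3α = 6.0×10⁻⁵ /K
Net overflow = V₀(β_liq − 3α_cont)ΔT
β − 3α = 1.20×10⁻³ − 6.0×10⁻⁵ = 1.14×10⁻³ /K; ΔT = 50.68 K
ΔV = 23.2 × 1.14×10⁻³ × 50.68 = 1.34 L

1.34 L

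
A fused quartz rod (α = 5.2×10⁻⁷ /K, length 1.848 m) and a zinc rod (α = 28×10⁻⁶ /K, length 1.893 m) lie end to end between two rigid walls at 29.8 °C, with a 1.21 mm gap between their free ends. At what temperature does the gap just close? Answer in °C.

α₁L₁ = 9.6096×10⁻⁷ m/K, α₂L₂ = 5.3004×10⁻⁵ m/K → total 5.396496×10⁻⁵ m/K
ΔT = g/(α₁L₁+α₂L₂) = 1.21×10⁻³ / 5.396496×10⁻⁵ = 22.422 K
T = 29.8 + 22.422 = 52.222 °C

T = 52.2 °C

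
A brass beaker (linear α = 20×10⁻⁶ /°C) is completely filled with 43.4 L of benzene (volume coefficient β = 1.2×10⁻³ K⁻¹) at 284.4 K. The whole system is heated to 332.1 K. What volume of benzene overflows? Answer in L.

The beaker also expands: β_container ≈ 3α = 6.0×10⁻⁵ /K
Net overflow = V₀(β_liq − 3α_cont)ΔT
β − 3α = 1.20×10⁻³ − 6.0×10⁻⁵ = 1.14×10⁻³ /K; ΔT = 47.7 K
ΔV = 43.4 × 1.14×10⁻³ × 47.7 = 2.36 L

2.36 L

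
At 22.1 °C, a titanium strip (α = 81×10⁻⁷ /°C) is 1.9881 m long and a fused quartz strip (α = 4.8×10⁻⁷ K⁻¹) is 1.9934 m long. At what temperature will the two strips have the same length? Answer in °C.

T = 372.0 °C

Equal length when α₁L₁ΔT − α₂L₂ΔT = L₂ − L₁ = 5.30×10⁻³ m
α₁L₁ = 1.610361×10⁻⁵, α₂L₂ = 9.56832×10⁻⁷ → Δ(αL) = 1.5146778×10⁻⁵ m/K
ΔT = 5.30×10⁻³ / 1.5146778×10⁻⁵ = 349.909 K, so T = 22.1 + 349.909 = 372.009 °C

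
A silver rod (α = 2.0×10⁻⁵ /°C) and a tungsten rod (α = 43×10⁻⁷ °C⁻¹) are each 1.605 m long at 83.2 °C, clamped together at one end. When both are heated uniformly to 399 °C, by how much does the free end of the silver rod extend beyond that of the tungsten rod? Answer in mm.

ΔT = 315.8 K
silver: ΔL = 2.0×10⁻⁵ × 1.605 m × 315.8 = 1.0137×10⁻² m = 10.137 mm
tungsten: ΔL = 43×10⁻⁷ × 1.605 m × 315.8 = 2.1795×10⁻³ m = 2.1795 mm
difference = 10.137 − 2.1795 = 7.9575 mm

7.96 mm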